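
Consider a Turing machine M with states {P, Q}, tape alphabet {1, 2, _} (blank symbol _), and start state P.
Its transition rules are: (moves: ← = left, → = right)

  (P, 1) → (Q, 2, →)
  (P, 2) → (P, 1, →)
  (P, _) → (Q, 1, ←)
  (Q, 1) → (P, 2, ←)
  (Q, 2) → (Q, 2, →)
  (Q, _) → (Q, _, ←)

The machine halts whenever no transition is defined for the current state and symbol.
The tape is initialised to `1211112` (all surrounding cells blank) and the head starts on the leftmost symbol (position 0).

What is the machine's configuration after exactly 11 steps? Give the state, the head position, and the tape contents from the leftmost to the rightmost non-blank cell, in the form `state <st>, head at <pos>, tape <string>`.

P | [1]211112_   read 1 → write 2, move →, go to Q
Q | 2[2]11112_   read 2 → write 2, move →, go to Q
Q | 22[1]1112_   read 1 → write 2, move ←, go to P
P | 2[2]21112_   read 2 → write 1, move →, go to P
P | 21[2]1112_   read 2 → write 1, move →, go to P
P | 211[1]112_   read 1 → write 2, move →, go to Q
Q | 2112[1]12_   read 1 → write 2, move ←, go to P
P | 211[2]212_   read 2 → write 1, move →, go to P
P | 2111[2]12_   read 2 → write 1, move →, go to P
P | 21111[1]2_   read 1 → write 2, move →, go to Q
Q | 211112[2]_   read 2 → write 2, move →, go to Q
Q | 2111122[_]
After 11 steps: state Q, head at 7, tape 2111122.

state Q, head at 7, tape 2111122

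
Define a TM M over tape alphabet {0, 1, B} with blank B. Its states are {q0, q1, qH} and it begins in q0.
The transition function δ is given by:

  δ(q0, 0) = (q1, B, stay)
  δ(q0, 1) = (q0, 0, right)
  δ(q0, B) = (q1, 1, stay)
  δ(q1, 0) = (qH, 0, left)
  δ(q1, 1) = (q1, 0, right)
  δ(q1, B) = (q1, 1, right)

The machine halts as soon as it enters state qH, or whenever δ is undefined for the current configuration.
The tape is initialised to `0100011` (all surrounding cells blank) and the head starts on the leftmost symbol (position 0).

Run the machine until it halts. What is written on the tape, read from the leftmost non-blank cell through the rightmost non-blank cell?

state=q0 head=0 tape=[0]100011   (q0,0)→(q1,B,stay)
state=q1 head=0 tape=[B]100011   (q1,B)→(q1,1,right)
state=q1 head=1 tape=1[1]00011   (q1,1)→(q1,0,right)
state=q1 head=2 tape=10[0]0011   (q1,0)→(qH,0,left)
state=qH head=1 tape=1[0]00011
The non-blank tape span at halt is 1000011.

1000011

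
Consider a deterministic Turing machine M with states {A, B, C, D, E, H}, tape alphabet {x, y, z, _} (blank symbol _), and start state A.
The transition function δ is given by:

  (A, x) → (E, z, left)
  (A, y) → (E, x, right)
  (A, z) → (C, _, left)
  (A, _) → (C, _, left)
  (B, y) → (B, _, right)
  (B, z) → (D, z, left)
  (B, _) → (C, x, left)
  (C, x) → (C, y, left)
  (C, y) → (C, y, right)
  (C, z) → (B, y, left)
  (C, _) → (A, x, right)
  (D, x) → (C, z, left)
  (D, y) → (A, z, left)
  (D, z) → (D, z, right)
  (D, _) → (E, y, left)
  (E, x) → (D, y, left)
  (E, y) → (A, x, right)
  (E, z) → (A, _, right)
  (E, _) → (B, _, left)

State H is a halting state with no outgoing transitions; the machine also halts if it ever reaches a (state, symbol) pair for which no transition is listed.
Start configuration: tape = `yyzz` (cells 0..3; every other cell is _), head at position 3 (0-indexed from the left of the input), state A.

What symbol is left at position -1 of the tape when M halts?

x

state=A head=3 tape=_yyz[z]   (A,z)→(C,_,left)
state=C head=2 tape=_yy[z]_   (C,z)→(B,y,left)
state=B head=1 tape=_y[y]y_   (B,y)→(B,_,right)
state=B head=2 tape=_y_[y]_   (B,y)→(B,_,right)
state=B head=3 tape=_y__[_]   (B,_)→(C,x,left)
state=C head=2 tape=_y_[_]x   (C,_)→(A,x,right)
state=A head=3 tape=_y_x[x]   (A,x)→(E,z,left)
state=E head=2 tape=_y_[x]z   (E,x)→(D,y,left)
state=D head=1 tape=_y[_]yz   (D,_)→(E,y,left)
state=E head=0 tape=_[y]yyz   (E,y)→(A,x,right)
state=A head=1 tape=_x[y]yz   (A,y)→(E,x,right)
state=E head=2 tape=_xx[y]z   (E,y)→(A,x,right)
state=A head=3 tape=_xxx[z]   (A,z)→(C,_,left)
state=C head=2 tape=_xx[x]_   (C,x)→(C,y,left)
state=C head=1 tape=_x[x]y_   (C,x)→(C,y,left)
state=C head=0 tape=_[x]yy_   (C,x)→(C,y,left)
state=C head=-1 tape=[_]yyy_   (C,_)→(A,x,right)
state=A head=0 tape=x[y]yy_   (A,y)→(E,x,right)
state=E head=1 tape=xx[y]y_   (E,y)→(A,x,right)
state=A head=2 tape=xxx[y]_   (A,y)→(E,x,right)
state=E head=3 tape=xxxx[_]   (E,_)→(B,_,left)
state=B head=2 tape=xxx[x]_
Cell -1 holds x when M halts.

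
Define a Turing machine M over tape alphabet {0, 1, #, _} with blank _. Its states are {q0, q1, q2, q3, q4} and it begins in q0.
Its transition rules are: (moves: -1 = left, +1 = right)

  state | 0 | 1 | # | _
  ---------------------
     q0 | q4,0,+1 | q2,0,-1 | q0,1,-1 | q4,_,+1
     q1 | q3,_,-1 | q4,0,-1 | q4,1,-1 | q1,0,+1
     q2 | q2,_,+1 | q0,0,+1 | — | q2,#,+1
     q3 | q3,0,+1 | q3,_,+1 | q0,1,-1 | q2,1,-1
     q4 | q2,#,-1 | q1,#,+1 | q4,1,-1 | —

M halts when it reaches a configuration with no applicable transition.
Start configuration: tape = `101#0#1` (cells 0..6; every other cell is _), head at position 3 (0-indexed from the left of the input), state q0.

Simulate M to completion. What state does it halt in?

q0 | 101[#]0#1   read # → write 1, move -1, go to q0
q0 | 10[1]10#1   read 1 → write 0, move -1, go to q2
q2 | 1[0]010#1   read 0 → write _, move +1, go to q2
q2 | 1_[0]10#1   read 0 → write _, move +1, go to q2
q2 | 1__[1]0#1   read 1 → write 0, move +1, go to q0
q0 | 1__0[0]#1   read 0 → write 0, move +1, go to q4
q4 | 1__00[#]1   read # → write 1, move -1, go to q4
q4 | 1__0[0]11   read 0 → write #, move -1, go to q2
q2 | 1__[0]#11   read 0 → write _, move +1, go to q2
q2 | 1___[#]11
No transition is defined for (q2, #); M halts in state q2.

q2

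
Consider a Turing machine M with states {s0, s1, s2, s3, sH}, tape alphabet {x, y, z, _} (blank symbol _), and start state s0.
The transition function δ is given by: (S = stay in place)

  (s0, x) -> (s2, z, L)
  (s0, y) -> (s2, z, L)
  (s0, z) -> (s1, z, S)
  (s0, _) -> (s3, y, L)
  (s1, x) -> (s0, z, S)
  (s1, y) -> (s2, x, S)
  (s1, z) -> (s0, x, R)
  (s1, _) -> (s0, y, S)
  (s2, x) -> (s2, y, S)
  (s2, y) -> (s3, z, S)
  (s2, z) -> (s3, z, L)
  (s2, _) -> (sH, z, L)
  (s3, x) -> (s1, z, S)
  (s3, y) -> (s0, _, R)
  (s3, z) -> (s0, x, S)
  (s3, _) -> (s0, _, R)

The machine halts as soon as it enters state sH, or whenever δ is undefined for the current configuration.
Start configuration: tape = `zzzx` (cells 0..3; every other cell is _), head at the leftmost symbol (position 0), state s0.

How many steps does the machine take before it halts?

s0 | __[z]zzx   read z → write z, move S, go to s1
s1 | __[z]zzx   read z → write x, move R, go to s0
s0 | __x[z]zx   read z → write z, move S, go to s1
s1 | __x[z]zx   read z → write x, move R, go to s0
s0 | __xx[z]x   read z → write z, move S, go to s1
s1 | __xx[z]x   read z → write x, move R, go to s0
s0 | __xxx[x]   read x → write z, move L, go to s2
s2 | __xx[x]z   read x → write y, move S, go to s2
s2 | __xx[y]z   read y → write z, move S, go to s3
s3 | __xx[z]z   read z → write x, move S, go to s0
s0 | __xx[x]z   read x → write z, move L, go to s2
s2 | __x[x]zz   read x → write y, move S, go to s2
s2 | __x[y]zz   read y → write z, move S, go to s3
s3 | __x[z]zz   read z → write x, move S, go to s0
s0 | __x[x]zz   read x → write z, move L, go to s2
s2 | __[x]zzz   read x → write y, move S, go to s2
s2 | __[y]zzz   read y → write z, move S, go to s3
s3 | __[z]zzz   read z → write x, move S, go to s0
s0 | __[x]zzz   read x → write z, move L, go to s2
s2 | _[_]zzzz   read _ → write z, move L, go to sH
sH | [_]zzzzz
M halts after 20 transitions.

20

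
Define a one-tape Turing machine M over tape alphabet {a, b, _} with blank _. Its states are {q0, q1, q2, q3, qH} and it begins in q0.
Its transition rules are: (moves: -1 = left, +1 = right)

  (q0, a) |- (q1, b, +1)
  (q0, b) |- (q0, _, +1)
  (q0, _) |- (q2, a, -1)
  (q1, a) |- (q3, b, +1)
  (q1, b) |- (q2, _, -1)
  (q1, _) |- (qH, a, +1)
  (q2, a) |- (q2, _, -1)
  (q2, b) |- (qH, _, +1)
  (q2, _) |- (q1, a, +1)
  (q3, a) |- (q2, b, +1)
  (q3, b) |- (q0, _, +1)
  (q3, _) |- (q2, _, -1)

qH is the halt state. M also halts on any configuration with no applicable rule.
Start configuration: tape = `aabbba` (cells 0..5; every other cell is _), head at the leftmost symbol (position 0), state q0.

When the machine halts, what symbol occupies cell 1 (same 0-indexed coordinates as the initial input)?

b

q0 | [a]abbba__   read a → write b, move +1, go to q1
q1 | b[a]bbba__   read a → write b, move +1, go to q3
q3 | bb[b]bba__   read b → write _, move +1, go to q0
q0 | bb_[b]ba__   read b → write _, move +1, go to q0
q0 | bb__[b]a__   read b → write _, move +1, go to q0
q0 | bb___[a]__   read a → write b, move +1, go to q1
q1 | bb___b[_]_   read _ → write a, move +1, go to qH
qH | bb___ba[_]
Cell 1 holds b when M halts.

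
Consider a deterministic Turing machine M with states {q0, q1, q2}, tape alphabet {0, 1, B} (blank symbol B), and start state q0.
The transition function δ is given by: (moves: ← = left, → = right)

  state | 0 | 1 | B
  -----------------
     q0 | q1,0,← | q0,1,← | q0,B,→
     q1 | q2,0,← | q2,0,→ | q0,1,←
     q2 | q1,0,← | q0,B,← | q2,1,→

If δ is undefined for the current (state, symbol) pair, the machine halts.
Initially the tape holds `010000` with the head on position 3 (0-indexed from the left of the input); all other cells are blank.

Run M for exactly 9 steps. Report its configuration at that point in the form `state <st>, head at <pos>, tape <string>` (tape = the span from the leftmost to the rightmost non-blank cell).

state q0, head at -2, tape 10B0000

state=q0 head=3 tape=BB010[0]00   (q0,0)→(q1,0,←)
state=q1 head=2 tape=BB01[0]000   (q1,0)→(q2,0,←)
state=q2 head=1 tape=BB0[1]0000   (q2,1)→(q0,B,←)
state=q0 head=0 tape=BB[0]B0000   (q0,0)→(q1,0,←)
state=q1 head=-1 tape=B[B]0B0000   (q1,B)→(q0,1,←)
state=q0 head=-2 tape=[B]10B0000   (q0,B)→(q0,B,→)
state=q0 head=-1 tape=B[1]0B0000   (q0,1)→(q0,1,←)
state=q0 head=-2 tape=[B]10B0000   (q0,B)→(q0,B,→)
state=q0 head=-1 tape=B[1]0B0000   (q0,1)→(q0,1,←)
state=q0 head=-2 tape=[B]10B0000
After 9 steps: state q0, head at -2, tape 10B0000.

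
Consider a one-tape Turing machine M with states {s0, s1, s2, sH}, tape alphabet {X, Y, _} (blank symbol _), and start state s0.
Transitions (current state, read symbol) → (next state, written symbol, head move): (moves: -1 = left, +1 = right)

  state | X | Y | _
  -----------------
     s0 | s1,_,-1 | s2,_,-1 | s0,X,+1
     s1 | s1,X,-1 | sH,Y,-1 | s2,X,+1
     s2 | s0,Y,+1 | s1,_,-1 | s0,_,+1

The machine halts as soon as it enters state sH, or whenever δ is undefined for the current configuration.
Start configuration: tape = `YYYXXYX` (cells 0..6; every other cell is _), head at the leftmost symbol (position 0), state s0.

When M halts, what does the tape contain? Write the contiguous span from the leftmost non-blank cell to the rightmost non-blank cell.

state=s0 head=0 tape=_[Y]YYXXYX   (s0,Y)→(s2,_,-1)
state=s2 head=-1 tape=[_]_YYXXYX   (s2,_)→(s0,_,+1)
state=s0 head=0 tape=_[_]YYXXYX   (s0,_)→(s0,X,+1)
state=s0 head=1 tape=_X[Y]YXXYX   (s0,Y)→(s2,_,-1)
state=s2 head=0 tape=_[X]_YXXYX   (s2,X)→(s0,Y,+1)
state=s0 head=1 tape=_Y[_]YXXYX   (s0,_)→(s0,X,+1)
state=s0 head=2 tape=_YX[Y]XXYX   (s0,Y)→(s2,_,-1)
state=s2 head=1 tape=_Y[X]_XXYX   (s2,X)→(s0,Y,+1)
state=s0 head=2 tape=_YY[_]XXYX   (s0,_)→(s0,X,+1)
state=s0 head=3 tape=_YYX[X]XYX   (s0,X)→(s1,_,-1)
state=s1 head=2 tape=_YY[X]_XYX   (s1,X)→(s1,X,-1)
state=s1 head=1 tape=_Y[Y]X_XYX   (s1,Y)→(sH,Y,-1)
state=sH head=0 tape=_[Y]YX_XYX
The non-blank tape span at halt is YYX_XYX.

YYX_XYX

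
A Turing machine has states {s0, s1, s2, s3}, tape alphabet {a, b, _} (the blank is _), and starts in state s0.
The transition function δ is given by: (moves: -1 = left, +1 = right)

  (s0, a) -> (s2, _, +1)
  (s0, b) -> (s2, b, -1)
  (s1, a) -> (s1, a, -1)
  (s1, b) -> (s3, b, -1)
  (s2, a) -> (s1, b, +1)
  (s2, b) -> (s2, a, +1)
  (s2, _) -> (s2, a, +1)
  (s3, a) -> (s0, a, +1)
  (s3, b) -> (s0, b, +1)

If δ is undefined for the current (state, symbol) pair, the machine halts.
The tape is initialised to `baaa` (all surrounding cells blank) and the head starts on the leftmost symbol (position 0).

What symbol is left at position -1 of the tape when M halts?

s0 | _[b]aaa_   read b → write b, move -1, go to s2
s2 | [_]baaa_   read _ → write a, move +1, go to s2
s2 | a[b]aaa_   read b → write a, move +1, go to s2
s2 | aa[a]aa_   read a → write b, move +1, go to s1
s1 | aab[a]a_   read a → write a, move -1, go to s1
s1 | aa[b]aa_   read b → write b, move -1, go to s3
s3 | a[a]baa_   read a → write a, move +1, go to s0
s0 | aa[b]aa_   read b → write b, move -1, go to s2
s2 | a[a]baa_   read a → write b, move +1, go to s1
s1 | ab[b]aa_   read b → write b, move -1, go to s3
s3 | a[b]baa_   read b → write b, move +1, go to s0
s0 | ab[b]aa_   read b → write b, move -1, go to s2
s2 | a[b]baa_   read b → write a, move +1, go to s2
s2 | aa[b]aa_   read b → write a, move +1, go to s2
s2 | aaa[a]a_   read a → write b, move +1, go to s1
s1 | aaab[a]_   read a → write a, move -1, go to s1
s1 | aaa[b]a_   read b → write b, move -1, go to s3
s3 | aa[a]ba_   read a → write a, move +1, go to s0
s0 | aaa[b]a_   read b → write b, move -1, go to s2
s2 | aa[a]ba_   read a → write b, move +1, go to s1
s1 | aab[b]a_   read b → write b, move -1, go to s3
s3 | aa[b]ba_   read b → write b, move +1, go to s0
s0 | aab[b]a_   read b → write b, move -1, go to s2
s2 | aa[b]ba_   read b → write a, move +1, go to s2
s2 | aaa[b]a_   read b → write a, move +1, go to s2
s2 | aaaa[a]_   read a → write b, move +1, go to s1
s1 | aaaab[_]
Cell -1 holds a when M halts.

a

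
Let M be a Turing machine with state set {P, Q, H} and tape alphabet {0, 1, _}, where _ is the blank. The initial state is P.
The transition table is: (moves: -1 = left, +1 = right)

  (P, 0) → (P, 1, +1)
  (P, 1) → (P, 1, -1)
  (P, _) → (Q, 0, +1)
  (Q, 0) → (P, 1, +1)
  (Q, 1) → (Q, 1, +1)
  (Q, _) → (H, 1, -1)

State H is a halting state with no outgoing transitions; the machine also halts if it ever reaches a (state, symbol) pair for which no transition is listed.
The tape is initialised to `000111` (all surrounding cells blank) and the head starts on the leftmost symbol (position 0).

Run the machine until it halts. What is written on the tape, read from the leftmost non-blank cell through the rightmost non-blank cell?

01111111

state=P head=0 tape=_[0]00111_   (P,0)→(P,1,+1)
state=P head=1 tape=_1[0]0111_   (P,0)→(P,1,+1)
state=P head=2 tape=_11[0]111_   (P,0)→(P,1,+1)
state=P head=3 tape=_111[1]11_   (P,1)→(P,1,-1)
state=P head=2 tape=_11[1]111_   (P,1)→(P,1,-1)
state=P head=1 tape=_1[1]1111_   (P,1)→(P,1,-1)
state=P head=0 tape=_[1]11111_   (P,1)→(P,1,-1)
state=P head=-1 tape=[_]111111_   (P,_)→(Q,0,+1)
state=Q head=0 tape=0[1]11111_   (Q,1)→(Q,1,+1)
state=Q head=1 tape=01[1]1111_   (Q,1)→(Q,1,+1)
state=Q head=2 tape=011[1]111_   (Q,1)→(Q,1,+1)
state=Q head=3 tape=0111[1]11_   (Q,1)→(Q,1,+1)
state=Q head=4 tape=01111[1]1_   (Q,1)→(Q,1,+1)
state=Q head=5 tape=011111[1]_   (Q,1)→(Q,1,+1)
state=Q head=6 tape=0111111[_]   (Q,_)→(H,1,-1)
state=H head=5 tape=011111[1]1
The non-blank tape span at halt is 01111111.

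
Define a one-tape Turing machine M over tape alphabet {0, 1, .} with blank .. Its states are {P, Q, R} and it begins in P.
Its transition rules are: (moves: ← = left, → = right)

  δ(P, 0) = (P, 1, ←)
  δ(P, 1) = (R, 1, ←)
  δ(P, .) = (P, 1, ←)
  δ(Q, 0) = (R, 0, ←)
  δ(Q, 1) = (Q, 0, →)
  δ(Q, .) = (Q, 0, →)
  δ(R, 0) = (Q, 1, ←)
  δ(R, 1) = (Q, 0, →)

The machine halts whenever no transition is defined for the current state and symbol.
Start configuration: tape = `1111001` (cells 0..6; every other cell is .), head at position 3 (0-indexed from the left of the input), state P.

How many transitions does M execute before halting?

14

P | .111[1]001   read 1 → write 1, move ←, go to R
R | .11[1]1001   read 1 → write 0, move →, go to Q
Q | .110[1]001   read 1 → write 0, move →, go to Q
Q | .1100[0]01   read 0 → write 0, move ←, go to R
R | .110[0]001   read 0 → write 1, move ←, go to Q
Q | .11[0]1001   read 0 → write 0, move ←, go to R
R | .1[1]01001   read 1 → write 0, move →, go to Q
Q | .10[0]1001   read 0 → write 0, move ←, go to R
R | .1[0]01001   read 0 → write 1, move ←, go to Q
Q | .[1]101001   read 1 → write 0, move →, go to Q
Q | .0[1]01001   read 1 → write 0, move →, go to Q
Q | .00[0]1001   read 0 → write 0, move ←, go to R
R | .0[0]01001   read 0 → write 1, move ←, go to Q
Q | .[0]101001   read 0 → write 0, move ←, go to R
R | [.]0101001
M halts after 14 transitions.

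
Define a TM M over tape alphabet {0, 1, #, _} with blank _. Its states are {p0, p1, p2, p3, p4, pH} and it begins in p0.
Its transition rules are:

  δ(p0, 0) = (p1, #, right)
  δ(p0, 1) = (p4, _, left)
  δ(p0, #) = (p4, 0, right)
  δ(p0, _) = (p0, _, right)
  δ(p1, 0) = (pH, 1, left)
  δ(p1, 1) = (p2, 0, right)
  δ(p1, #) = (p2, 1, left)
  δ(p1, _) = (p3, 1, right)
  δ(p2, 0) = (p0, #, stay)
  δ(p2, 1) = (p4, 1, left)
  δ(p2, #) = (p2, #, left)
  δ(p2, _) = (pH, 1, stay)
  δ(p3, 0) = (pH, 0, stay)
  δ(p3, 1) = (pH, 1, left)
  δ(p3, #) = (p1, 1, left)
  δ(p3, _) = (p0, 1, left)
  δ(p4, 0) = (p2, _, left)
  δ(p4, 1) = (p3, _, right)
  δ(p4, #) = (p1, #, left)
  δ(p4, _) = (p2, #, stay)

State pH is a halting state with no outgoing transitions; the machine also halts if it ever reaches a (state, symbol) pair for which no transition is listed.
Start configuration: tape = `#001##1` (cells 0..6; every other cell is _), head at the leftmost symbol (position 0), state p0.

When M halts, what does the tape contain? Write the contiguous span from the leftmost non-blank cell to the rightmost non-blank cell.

1#01##1

p0 | _[#]001##1   read # → write 0, move right, go to p4
p4 | _0[0]01##1   read 0 → write _, move left, go to p2
p2 | _[0]_01##1   read 0 → write #, move stay, go to p0
p0 | _[#]_01##1   read # → write 0, move right, go to p4
p4 | _0[_]01##1   read _ → write #, move stay, go to p2
p2 | _0[#]01##1   read # → write #, move left, go to p2
p2 | _[0]#01##1   read 0 → write #, move stay, go to p0
p0 | _[#]#01##1   read # → write 0, move right, go to p4
p4 | _0[#]01##1   read # → write #, move left, go to p1
p1 | _[0]#01##1   read 0 → write 1, move left, go to pH
pH | [_]1#01##1
The non-blank tape span at halt is 1#01##1.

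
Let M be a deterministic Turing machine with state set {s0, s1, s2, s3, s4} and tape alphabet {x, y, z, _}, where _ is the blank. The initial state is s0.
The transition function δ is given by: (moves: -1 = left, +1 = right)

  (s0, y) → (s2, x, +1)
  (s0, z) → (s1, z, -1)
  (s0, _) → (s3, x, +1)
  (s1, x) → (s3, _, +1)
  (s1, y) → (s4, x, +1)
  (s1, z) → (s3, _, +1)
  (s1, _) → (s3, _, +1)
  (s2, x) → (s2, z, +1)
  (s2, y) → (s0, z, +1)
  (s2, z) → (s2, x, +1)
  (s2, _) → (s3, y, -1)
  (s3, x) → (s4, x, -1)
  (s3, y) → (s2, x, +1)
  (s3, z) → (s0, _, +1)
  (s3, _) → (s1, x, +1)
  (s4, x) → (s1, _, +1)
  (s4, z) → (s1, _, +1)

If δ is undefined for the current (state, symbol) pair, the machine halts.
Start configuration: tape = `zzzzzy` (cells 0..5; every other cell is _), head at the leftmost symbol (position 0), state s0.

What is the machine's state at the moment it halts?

s4

state=s0 head=0 tape=_[z]zzzzy_   (s0,z)→(s1,z,-1)
state=s1 head=-1 tape=[_]zzzzzy_   (s1,_)→(s3,_,+1)
state=s3 head=0 tape=_[z]zzzzy_   (s3,z)→(s0,_,+1)
state=s0 head=1 tape=__[z]zzzy_   (s0,z)→(s1,z,-1)
state=s1 head=0 tape=_[_]zzzzy_   (s1,_)→(s3,_,+1)
state=s3 head=1 tape=__[z]zzzy_   (s3,z)→(s0,_,+1)
state=s0 head=2 tape=___[z]zzy_   (s0,z)→(s1,z,-1)
state=s1 head=1 tape=__[_]zzzy_   (s1,_)→(s3,_,+1)
state=s3 head=2 tape=___[z]zzy_   (s3,z)→(s0,_,+1)
state=s0 head=3 tape=____[z]zy_   (s0,z)→(s1,z,-1)
state=s1 head=2 tape=___[_]zzy_   (s1,_)→(s3,_,+1)
state=s3 head=3 tape=____[z]zy_   (s3,z)→(s0,_,+1)
state=s0 head=4 tape=_____[z]y_   (s0,z)→(s1,z,-1)
state=s1 head=3 tape=____[_]zy_   (s1,_)→(s3,_,+1)
state=s3 head=4 tape=_____[z]y_   (s3,z)→(s0,_,+1)
state=s0 head=5 tape=______[y]_   (s0,y)→(s2,x,+1)
state=s2 head=6 tape=______x[_]   (s2,_)→(s3,y,-1)
state=s3 head=5 tape=______[x]y   (s3,x)→(s4,x,-1)
state=s4 head=4 tape=_____[_]xy
No transition is defined for (s4, _); M halts in state s4.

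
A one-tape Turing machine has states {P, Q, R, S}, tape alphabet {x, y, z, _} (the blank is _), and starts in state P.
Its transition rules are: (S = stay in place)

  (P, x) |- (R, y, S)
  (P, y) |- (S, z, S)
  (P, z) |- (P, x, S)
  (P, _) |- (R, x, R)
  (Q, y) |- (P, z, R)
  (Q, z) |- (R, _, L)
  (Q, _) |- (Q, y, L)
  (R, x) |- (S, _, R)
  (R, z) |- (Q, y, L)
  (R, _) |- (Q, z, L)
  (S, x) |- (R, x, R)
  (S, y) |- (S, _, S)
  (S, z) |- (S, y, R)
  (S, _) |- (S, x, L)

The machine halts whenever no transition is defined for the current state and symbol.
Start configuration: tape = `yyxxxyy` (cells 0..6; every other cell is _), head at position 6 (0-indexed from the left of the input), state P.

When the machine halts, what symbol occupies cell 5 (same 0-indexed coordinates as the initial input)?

_

P | yyxxxy[y]___   read y → write z, move S, go to S
S | yyxxxy[z]___   read z → write y, move R, go to S
S | yyxxxyy[_]__   read _ → write x, move L, go to S
S | yyxxxy[y]x__   read y → write _, move S, go to S
S | yyxxxy[_]x__   read _ → write x, move L, go to S
S | yyxxx[y]xx__   read y → write _, move S, go to S
S | yyxxx[_]xx__   read _ → write x, move L, go to S
S | yyxx[x]xxx__   read x → write x, move R, go to R
R | yyxxx[x]xx__   read x → write _, move R, go to S
S | yyxxx_[x]x__   read x → write x, move R, go to R
R | yyxxx_x[x]__   read x → write _, move R, go to S
S | yyxxx_x_[_]_   read _ → write x, move L, go to S
S | yyxxx_x[_]x_   read _ → write x, move L, go to S
S | yyxxx_[x]xx_   read x → write x, move R, go to R
R | yyxxx_x[x]x_   read x → write _, move R, go to S
S | yyxxx_x_[x]_   read x → write x, move R, go to R
R | yyxxx_x_x[_]   read _ → write z, move L, go to Q
Q | yyxxx_x_[x]z
Cell 5 holds _ when M halts.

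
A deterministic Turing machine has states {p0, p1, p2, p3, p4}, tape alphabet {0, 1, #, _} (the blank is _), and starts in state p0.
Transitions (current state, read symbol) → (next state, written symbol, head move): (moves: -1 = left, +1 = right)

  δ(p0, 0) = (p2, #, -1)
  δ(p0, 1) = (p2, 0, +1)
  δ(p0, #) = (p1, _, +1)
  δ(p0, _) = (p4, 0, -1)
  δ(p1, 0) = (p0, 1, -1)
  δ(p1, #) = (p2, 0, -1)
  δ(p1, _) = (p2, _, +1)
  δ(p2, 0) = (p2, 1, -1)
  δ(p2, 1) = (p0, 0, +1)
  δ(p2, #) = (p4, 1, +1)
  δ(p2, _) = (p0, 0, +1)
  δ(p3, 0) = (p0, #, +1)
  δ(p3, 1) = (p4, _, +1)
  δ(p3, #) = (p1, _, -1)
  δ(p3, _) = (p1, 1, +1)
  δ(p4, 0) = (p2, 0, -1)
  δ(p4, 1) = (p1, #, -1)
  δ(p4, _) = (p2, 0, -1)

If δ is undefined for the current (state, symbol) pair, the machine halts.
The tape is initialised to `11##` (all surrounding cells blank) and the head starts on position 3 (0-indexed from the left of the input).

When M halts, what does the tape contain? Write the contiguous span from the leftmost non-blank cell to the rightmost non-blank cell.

111#11#

p0 | 11#[#]___   read # → write _, move +1, go to p1
p1 | 11#_[_]__   read _ → write _, move +1, go to p2
p2 | 11#__[_]_   read _ → write 0, move +1, go to p0
p0 | 11#__0[_]   read _ → write 0, move -1, go to p4
p4 | 11#__[0]0   read 0 → write 0, move -1, go to p2
p2 | 11#_[_]00   read _ → write 0, move +1, go to p0
p0 | 11#_0[0]0   read 0 → write #, move -1, go to p2
p2 | 11#_[0]#0   read 0 → write 1, move -1, go to p2
p2 | 11#[_]1#0   read _ → write 0, move +1, go to p0
p0 | 11#0[1]#0   read 1 → write 0, move +1, go to p2
p2 | 11#00[#]0   read # → write 1, move +1, go to p4
p4 | 11#001[0]   read 0 → write 0, move -1, go to p2
p2 | 11#00[1]0   read 1 → write 0, move +1, go to p0
p0 | 11#000[0]   read 0 → write #, move -1, go to p2
p2 | 11#00[0]#   read 0 → write 1, move -1, go to p2
p2 | 11#0[0]1#   read 0 → write 1, move -1, go to p2
p2 | 11#[0]11#   read 0 → write 1, move -1, go to p2
p2 | 11[#]111#   read # → write 1, move +1, go to p4
p4 | 111[1]11#   read 1 → write #, move -1, go to p1
p1 | 11[1]#11#
The non-blank tape span at halt is 111#11#.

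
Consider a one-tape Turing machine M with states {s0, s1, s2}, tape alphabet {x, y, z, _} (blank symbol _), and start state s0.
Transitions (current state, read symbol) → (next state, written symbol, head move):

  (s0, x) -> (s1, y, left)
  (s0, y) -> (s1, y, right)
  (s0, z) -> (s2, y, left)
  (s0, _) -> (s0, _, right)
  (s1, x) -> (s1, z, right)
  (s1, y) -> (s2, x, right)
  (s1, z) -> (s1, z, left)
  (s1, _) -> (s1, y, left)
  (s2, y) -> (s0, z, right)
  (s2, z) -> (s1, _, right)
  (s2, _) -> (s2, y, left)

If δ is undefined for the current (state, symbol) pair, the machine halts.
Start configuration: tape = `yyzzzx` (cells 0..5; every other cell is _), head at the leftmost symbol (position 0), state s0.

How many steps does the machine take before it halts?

22

s0 | [y]yzzzx__   read y → write y, move right, go to s1
s1 | y[y]zzzx__   read y → write x, move right, go to s2
s2 | yx[z]zzx__   read z → write _, move right, go to s1
s1 | yx_[z]zx__   read z → write z, move left, go to s1
s1 | yx[_]zzx__   read _ → write y, move left, go to s1
s1 | y[x]yzzx__   read x → write z, move right, go to s1
s1 | yz[y]zzx__   read y → write x, move right, go to s2
s2 | yzx[z]zx__   read z → write _, move right, go to s1
s1 | yzx_[z]x__   read z → write z, move left, go to s1
s1 | yzx[_]zx__   read _ → write y, move left, go to s1
s1 | yz[x]yzx__   read x → write z, move right, go to s1
s1 | yzz[y]zx__   read y → write x, move right, go to s2
s2 | yzzx[z]x__   read z → write _, move right, go to s1
s1 | yzzx_[x]__   read x → write z, move right, go to s1
s1 | yzzx_z[_]_   read _ → write y, move left, go to s1
s1 | yzzx_[z]y_   read z → write z, move left, go to s1
s1 | yzzx[_]zy_   read _ → write y, move left, go to s1
s1 | yzz[x]yzy_   read x → write z, move right, go to s1
s1 | yzzz[y]zy_   read y → write x, move right, go to s2
s2 | yzzzx[z]y_   read z → write _, move right, go to s1
s1 | yzzzx_[y]_   read y → write x, move right, go to s2
s2 | yzzzx_x[_]   read _ → write y, move left, go to s2
s2 | yzzzx_[x]y
M halts after 22 transitions.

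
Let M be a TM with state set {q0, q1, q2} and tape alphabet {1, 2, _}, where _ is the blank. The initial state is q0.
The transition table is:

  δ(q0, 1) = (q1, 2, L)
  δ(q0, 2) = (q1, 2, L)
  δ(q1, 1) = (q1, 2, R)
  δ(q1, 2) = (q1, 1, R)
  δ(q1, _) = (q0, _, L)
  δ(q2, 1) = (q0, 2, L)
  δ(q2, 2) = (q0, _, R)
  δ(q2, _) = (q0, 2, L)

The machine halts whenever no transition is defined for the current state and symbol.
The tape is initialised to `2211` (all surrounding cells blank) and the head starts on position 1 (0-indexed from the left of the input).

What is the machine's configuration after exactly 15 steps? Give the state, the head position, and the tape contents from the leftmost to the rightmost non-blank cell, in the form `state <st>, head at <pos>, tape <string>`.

q0 | 2[2]11_   read 2 → write 2, move L, go to q1
q1 | [2]211_   read 2 → write 1, move R, go to q1
q1 | 1[2]11_   read 2 → write 1, move R, go to q1
q1 | 11[1]1_   read 1 → write 2, move R, go to q1
q1 | 112[1]_   read 1 → write 2, move R, go to q1
q1 | 1122[_]   read _ → write _, move L, go to q0
q0 | 112[2]_   read 2 → write 2, move L, go to q1
q1 | 11[2]2_   read 2 → write 1, move R, go to q1
q1 | 111[2]_   read 2 → write 1, move R, go to q1
q1 | 1111[_]   read _ → write _, move L, go to q0
q0 | 111[1]_   read 1 → write 2, move L, go to q1
q1 | 11[1]2_   read 1 → write 2, move R, go to q1
q1 | 112[2]_   read 2 → write 1, move R, go to q1
q1 | 1121[_]   read _ → write _, move L, go to q0
q0 | 112[1]_   read 1 → write 2, move L, go to q1
q1 | 11[2]2_
After 15 steps: state q1, head at 2, tape 1122.

state q1, head at 2, tape 1122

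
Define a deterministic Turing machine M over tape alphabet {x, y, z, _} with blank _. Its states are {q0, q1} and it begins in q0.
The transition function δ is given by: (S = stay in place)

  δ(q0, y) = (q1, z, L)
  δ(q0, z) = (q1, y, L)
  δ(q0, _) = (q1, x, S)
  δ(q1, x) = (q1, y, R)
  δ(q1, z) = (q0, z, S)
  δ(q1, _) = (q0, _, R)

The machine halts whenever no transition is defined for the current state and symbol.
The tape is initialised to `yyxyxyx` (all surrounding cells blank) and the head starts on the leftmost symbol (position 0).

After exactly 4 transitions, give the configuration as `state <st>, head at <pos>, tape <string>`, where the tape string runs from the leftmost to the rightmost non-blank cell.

state q0, head at 0, tape yyxyxyx

q0 | _[y]yxyxyx   read y → write z, move L, go to q1
q1 | [_]zyxyxyx   read _ → write _, move R, go to q0
q0 | _[z]yxyxyx   read z → write y, move L, go to q1
q1 | [_]yyxyxyx   read _ → write _, move R, go to q0
q0 | _[y]yxyxyx
After 4 steps: state q0, head at 0, tape yyxyxyx.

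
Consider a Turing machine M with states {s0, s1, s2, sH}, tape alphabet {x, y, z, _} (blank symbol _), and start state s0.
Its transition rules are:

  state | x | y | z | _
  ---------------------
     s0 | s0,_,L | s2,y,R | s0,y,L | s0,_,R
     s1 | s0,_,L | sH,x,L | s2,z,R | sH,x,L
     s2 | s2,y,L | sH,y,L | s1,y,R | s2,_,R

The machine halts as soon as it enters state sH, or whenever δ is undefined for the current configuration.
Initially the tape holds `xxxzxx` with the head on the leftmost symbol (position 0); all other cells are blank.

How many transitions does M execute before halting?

state=s0 head=0 tape=_[x]xxzxx   (s0,x)→(s0,_,L)
state=s0 head=-1 tape=[_]_xxzxx   (s0,_)→(s0,_,R)
state=s0 head=0 tape=_[_]xxzxx   (s0,_)→(s0,_,R)
state=s0 head=1 tape=__[x]xzxx   (s0,x)→(s0,_,L)
state=s0 head=0 tape=_[_]_xzxx   (s0,_)→(s0,_,R)
state=s0 head=1 tape=__[_]xzxx   (s0,_)→(s0,_,R)
state=s0 head=2 tape=___[x]zxx   (s0,x)→(s0,_,L)
state=s0 head=1 tape=__[_]_zxx   (s0,_)→(s0,_,R)
state=s0 head=2 tape=___[_]zxx   (s0,_)→(s0,_,R)
state=s0 head=3 tape=____[z]xx   (s0,z)→(s0,y,L)
state=s0 head=2 tape=___[_]yxx   (s0,_)→(s0,_,R)
state=s0 head=3 tape=____[y]xx   (s0,y)→(s2,y,R)
state=s2 head=4 tape=____y[x]x   (s2,x)→(s2,y,L)
state=s2 head=3 tape=____[y]yx   (s2,y)→(sH,y,L)
state=sH head=2 tape=___[_]yyx
M halts after 14 transitions.

14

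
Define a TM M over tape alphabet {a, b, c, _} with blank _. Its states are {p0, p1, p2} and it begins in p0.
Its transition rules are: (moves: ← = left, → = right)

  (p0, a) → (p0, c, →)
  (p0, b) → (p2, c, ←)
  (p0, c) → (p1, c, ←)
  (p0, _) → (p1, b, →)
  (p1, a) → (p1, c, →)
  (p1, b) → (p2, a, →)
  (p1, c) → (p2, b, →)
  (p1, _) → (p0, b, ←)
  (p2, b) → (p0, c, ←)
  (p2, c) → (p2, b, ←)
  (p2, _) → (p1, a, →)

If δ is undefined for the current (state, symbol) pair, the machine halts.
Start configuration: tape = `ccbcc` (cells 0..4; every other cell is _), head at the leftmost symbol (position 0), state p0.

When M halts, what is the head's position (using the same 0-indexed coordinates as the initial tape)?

-1

p0 | __[c]cbcc   read c → write c, move ←, go to p1
p1 | _[_]ccbcc   read _ → write b, move ←, go to p0
p0 | [_]bccbcc   read _ → write b, move →, go to p1
p1 | b[b]ccbcc   read b → write a, move →, go to p2
p2 | ba[c]cbcc   read c → write b, move ←, go to p2
p2 | b[a]bcbcc
At halt the head is at cell -1.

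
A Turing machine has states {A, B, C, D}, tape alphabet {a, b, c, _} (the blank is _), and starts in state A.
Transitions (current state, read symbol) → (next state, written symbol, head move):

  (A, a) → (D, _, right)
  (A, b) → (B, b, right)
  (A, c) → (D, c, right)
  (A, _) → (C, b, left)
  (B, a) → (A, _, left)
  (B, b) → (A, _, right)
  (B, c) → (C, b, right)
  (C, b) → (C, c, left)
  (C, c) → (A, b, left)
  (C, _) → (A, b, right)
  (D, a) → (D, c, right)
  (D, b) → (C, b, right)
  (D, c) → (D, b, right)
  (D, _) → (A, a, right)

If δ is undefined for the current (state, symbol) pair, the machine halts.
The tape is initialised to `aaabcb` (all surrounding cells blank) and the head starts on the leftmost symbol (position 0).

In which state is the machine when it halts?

B

A | [a]aabcb_   read a → write _, move right, go to D
D | _[a]abcb_   read a → write c, move right, go to D
D | _c[a]bcb_   read a → write c, move right, go to D
D | _cc[b]cb_   read b → write b, move right, go to C
C | _ccb[c]b_   read c → write b, move left, go to A
A | _cc[b]bb_   read b → write b, move right, go to B
B | _ccb[b]b_   read b → write _, move right, go to A
A | _ccb_[b]_   read b → write b, move right, go to B
B | _ccb_b[_]
No transition is defined for (B, _); M halts in state B.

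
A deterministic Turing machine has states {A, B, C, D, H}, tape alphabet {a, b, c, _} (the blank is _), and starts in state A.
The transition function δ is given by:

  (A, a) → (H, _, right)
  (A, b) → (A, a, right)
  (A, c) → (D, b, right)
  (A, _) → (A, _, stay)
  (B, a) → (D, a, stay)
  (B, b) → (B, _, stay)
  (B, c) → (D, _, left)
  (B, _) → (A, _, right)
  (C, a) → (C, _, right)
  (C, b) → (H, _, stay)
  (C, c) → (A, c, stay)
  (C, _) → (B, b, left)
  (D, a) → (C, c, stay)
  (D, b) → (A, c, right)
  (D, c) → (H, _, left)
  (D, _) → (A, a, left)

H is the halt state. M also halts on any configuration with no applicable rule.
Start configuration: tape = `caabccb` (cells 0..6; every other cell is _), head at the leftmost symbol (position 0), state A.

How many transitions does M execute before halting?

state=A head=0 tape=[c]aabccb   (A,c)→(D,b,right)
state=D head=1 tape=b[a]abccb   (D,a)→(C,c,stay)
state=C head=1 tape=b[c]abccb   (C,c)→(A,c,stay)
state=A head=1 tape=b[c]abccb   (A,c)→(D,b,right)
state=D head=2 tape=bb[a]bccb   (D,a)→(C,c,stay)
state=C head=2 tape=bb[c]bccb   (C,c)→(A,c,stay)
state=A head=2 tape=bb[c]bccb   (A,c)→(D,b,right)
state=D head=3 tape=bbb[b]ccb   (D,b)→(A,c,right)
state=A head=4 tape=bbbc[c]cb   (A,c)→(D,b,right)
state=D head=5 tape=bbbcb[c]b   (D,c)→(H,_,left)
state=H head=4 tape=bbbc[b]_b
M halts after 10 transitions.

10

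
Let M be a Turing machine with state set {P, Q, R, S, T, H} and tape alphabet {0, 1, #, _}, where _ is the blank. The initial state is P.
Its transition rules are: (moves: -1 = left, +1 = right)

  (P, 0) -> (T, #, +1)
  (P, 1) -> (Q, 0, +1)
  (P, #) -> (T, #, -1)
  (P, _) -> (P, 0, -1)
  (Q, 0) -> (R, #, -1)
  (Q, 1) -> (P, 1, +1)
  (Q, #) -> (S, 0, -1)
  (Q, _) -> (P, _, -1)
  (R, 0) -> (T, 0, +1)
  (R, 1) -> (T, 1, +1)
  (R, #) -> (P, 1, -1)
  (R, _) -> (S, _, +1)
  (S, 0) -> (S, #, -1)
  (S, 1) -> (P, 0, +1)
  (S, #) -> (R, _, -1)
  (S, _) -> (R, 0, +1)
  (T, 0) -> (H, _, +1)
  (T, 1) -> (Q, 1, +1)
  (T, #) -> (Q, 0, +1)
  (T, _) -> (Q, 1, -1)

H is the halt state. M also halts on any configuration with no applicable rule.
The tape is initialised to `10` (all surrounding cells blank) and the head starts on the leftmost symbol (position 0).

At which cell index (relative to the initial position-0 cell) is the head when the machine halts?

state=P head=0 tape=_[1]0___   (P,1)→(Q,0,+1)
state=Q head=1 tape=_0[0]___   (Q,0)→(R,#,-1)
state=R head=0 tape=_[0]#___   (R,0)→(T,0,+1)
state=T head=1 tape=_0[#]___   (T,#)→(Q,0,+1)
state=Q head=2 tape=_00[_]__   (Q,_)→(P,_,-1)
state=P head=1 tape=_0[0]___   (P,0)→(T,#,+1)
state=T head=2 tape=_0#[_]__   (T,_)→(Q,1,-1)
state=Q head=1 tape=_0[#]1__   (Q,#)→(S,0,-1)
state=S head=0 tape=_[0]01__   (S,0)→(S,#,-1)
state=S head=-1 tape=[_]#01__   (S,_)→(R,0,+1)
state=R head=0 tape=0[#]01__   (R,#)→(P,1,-1)
state=P head=-1 tape=[0]101__   (P,0)→(T,#,+1)
state=T head=0 tape=#[1]01__   (T,1)→(Q,1,+1)
state=Q head=1 tape=#1[0]1__   (Q,0)→(R,#,-1)
state=R head=0 tape=#[1]#1__   (R,1)→(T,1,+1)
state=T head=1 tape=#1[#]1__   (T,#)→(Q,0,+1)
state=Q head=2 tape=#10[1]__   (Q,1)→(P,1,+1)
state=P head=3 tape=#101[_]_   (P,_)→(P,0,-1)
state=P head=2 tape=#10[1]0_   (P,1)→(Q,0,+1)
state=Q head=3 tape=#100[0]_   (Q,0)→(R,#,-1)
state=R head=2 tape=#10[0]#_   (R,0)→(T,0,+1)
state=T head=3 tape=#100[#]_   (T,#)→(Q,0,+1)
state=Q head=4 tape=#1000[_]   (Q,_)→(P,_,-1)
state=P head=3 tape=#100[0]_   (P,0)→(T,#,+1)
state=T head=4 tape=#100#[_]   (T,_)→(Q,1,-1)
state=Q head=3 tape=#100[#]1   (Q,#)→(S,0,-1)
state=S head=2 tape=#10[0]01   (S,0)→(S,#,-1)
state=S head=1 tape=#1[0]#01   (S,0)→(S,#,-1)
state=S head=0 tape=#[1]##01   (S,1)→(P,0,+1)
state=P head=1 tape=#0[#]#01   (P,#)→(T,#,-1)
state=T head=0 tape=#[0]##01   (T,0)→(H,_,+1)
state=H head=1 tape=#_[#]#01
At halt the head is at cell 1.

1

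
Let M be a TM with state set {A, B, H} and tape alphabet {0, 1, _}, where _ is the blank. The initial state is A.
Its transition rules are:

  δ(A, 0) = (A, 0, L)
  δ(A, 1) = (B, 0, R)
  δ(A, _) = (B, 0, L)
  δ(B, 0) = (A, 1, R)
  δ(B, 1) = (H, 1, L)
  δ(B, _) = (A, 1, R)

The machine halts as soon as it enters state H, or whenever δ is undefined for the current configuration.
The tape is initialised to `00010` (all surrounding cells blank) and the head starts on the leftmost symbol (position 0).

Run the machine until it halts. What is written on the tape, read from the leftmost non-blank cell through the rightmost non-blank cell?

A | __[0]0010_   read 0 → write 0, move L, go to A
A | _[_]00010_   read _ → write 0, move L, go to B
B | [_]000010_   read _ → write 1, move R, go to A
A | 1[0]00010_   read 0 → write 0, move L, go to A
A | [1]000010_   read 1 → write 0, move R, go to B
B | 0[0]00010_   read 0 → write 1, move R, go to A
A | 01[0]0010_   read 0 → write 0, move L, go to A
A | 0[1]00010_   read 1 → write 0, move R, go to B
B | 00[0]0010_   read 0 → write 1, move R, go to A
A | 001[0]010_   read 0 → write 0, move L, go to A
A | 00[1]0010_   read 1 → write 0, move R, go to B
B | 000[0]010_   read 0 → write 1, move R, go to A
A | 0001[0]10_   read 0 → write 0, move L, go to A
A | 000[1]010_   read 1 → write 0, move R, go to B
B | 0000[0]10_   read 0 → write 1, move R, go to A
A | 00001[1]0_   read 1 → write 0, move R, go to B
B | 000010[0]_   read 0 → write 1, move R, go to A
A | 0000101[_]   read _ → write 0, move L, go to B
B | 000010[1]0   read 1 → write 1, move L, go to H
H | 00001[0]10
The non-blank tape span at halt is 00001010.

00001010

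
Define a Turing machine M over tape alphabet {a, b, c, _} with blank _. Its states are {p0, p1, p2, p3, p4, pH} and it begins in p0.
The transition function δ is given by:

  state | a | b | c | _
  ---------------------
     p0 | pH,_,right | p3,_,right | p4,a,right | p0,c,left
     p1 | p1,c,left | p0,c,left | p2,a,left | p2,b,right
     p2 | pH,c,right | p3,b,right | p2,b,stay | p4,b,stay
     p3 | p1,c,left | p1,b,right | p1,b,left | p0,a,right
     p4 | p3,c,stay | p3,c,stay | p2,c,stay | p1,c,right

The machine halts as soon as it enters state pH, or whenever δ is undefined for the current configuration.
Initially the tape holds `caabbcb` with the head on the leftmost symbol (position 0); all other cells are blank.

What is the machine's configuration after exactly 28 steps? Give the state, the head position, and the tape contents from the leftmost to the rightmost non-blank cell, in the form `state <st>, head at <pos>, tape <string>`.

state p2, head at 4, tape bbbbbbab

p0 | _[c]aabbcb   read c → write a, move right, go to p4
p4 | _a[a]abbcb   read a → write c, move stay, go to p3
p3 | _a[c]abbcb   read c → write b, move left, go to p1
p1 | _[a]babbcb   read a → write c, move left, go to p1
p1 | [_]cbabbcb   read _ → write b, move right, go to p2
p2 | b[c]babbcb   read c → write b, move stay, go to p2
p2 | b[b]babbcb   read b → write b, move right, go to p3
p3 | bb[b]abbcb   read b → write b, move right, go to p1
p1 | bbb[a]bbcb   read a → write c, move left, go to p1
p1 | bb[b]cbbcb   read b → write c, move left, go to p0
p0 | b[b]ccbbcb   read b → write _, move right, go to p3
p3 | b_[c]cbbcb   read c → write b, move left, go to p1
p1 | b[_]bcbbcb   read _ → write b, move right, go to p2
p2 | bb[b]cbbcb   read b → write b, move right, go to p3
p3 | bbb[c]bbcb   read c → write b, move left, go to p1
p1 | bb[b]bbbcb   read b → write c, move left, go to p0
p0 | b[b]cbbbcb   read b → write _, move right, go to p3
p3 | b_[c]bbbcb   read c → write b, move left, go to p1
p1 | b[_]bbbbcb   read _ → write b, move right, go to p2
p2 | bb[b]bbbcb   read b → write b, move right, go to p3
p3 | bbb[b]bbcb   read b → write b, move right, go to p1
p1 | bbbb[b]bcb   read b → write c, move left, go to p0
p0 | bbb[b]cbcb   read b → write _, move right, go to p3
p3 | bbb_[c]bcb   read c → write b, move left, go to p1
p1 | bbb[_]bbcb   read _ → write b, move right, go to p2
p2 | bbbb[b]bcb   read b → write b, move right, go to p3
p3 | bbbbb[b]cb   read b → write b, move right, go to p1
p1 | bbbbbb[c]b   read c → write a, move left, go to p2
p2 | bbbbb[b]ab
After 28 steps: state p2, head at 4, tape bbbbbbab.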